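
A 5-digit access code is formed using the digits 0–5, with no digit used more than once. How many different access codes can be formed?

720

This is a permutation of 5 out of 6: P(6,5) = 6!/1!.
That product is 6 × 5 × 4 × 3 × 2 = 720.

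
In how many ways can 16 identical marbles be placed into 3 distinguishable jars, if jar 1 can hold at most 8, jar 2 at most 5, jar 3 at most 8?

By stars and bars, unrestricted non-negative solutions to x_1+…+x_3 = 16 number C(16+2,2) = 153.
Subtract solutions that violate a single cap (substitute x_i' = x_i − (cap_i+1)): x_1 ≥ 9 gives C(9,2) = 36; x_2 ≥ 6 gives C(12,2) = 66; x_3 ≥ 9 gives C(9,2) = 36. Together 138.
Add back pairs where two caps are both exceeded: 3 + 0 + 3 = 6.
By inclusion–exclusion the count is 153 − 138 + 6 = 21.

21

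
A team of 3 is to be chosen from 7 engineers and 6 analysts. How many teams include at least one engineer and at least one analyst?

231

Total 3-person selections from all 13: C(13,3) = 286.
Subtract selections that omit an entire group: no engineers → C(6,3) = 20; no analysts → C(7,3) = 35.
Both groups omitted at once is impossible, so 286 − 55 = 231.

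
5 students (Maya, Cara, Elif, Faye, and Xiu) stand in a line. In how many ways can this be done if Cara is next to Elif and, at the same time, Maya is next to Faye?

Treat {Cara,Elif} as one block (2 orders) and {Maya,Faye} as another (2 orders).
That leaves 3 units to arrange: 2 × 2 × 3! = 4 × 6 = 24.

24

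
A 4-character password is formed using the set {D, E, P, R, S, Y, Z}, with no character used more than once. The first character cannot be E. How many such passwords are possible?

720

The first character has 7−1 = 6 choices (anything except E).
The remaining 3 characters are filled from the other 6 symbols without repetition: 6 × 5 × 4 = 120.
Total: 6 × 120 = 720.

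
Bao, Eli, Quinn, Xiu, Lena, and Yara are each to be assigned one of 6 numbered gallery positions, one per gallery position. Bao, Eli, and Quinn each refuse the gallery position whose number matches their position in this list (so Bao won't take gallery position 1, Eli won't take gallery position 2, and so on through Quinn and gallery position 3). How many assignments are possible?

Let Aᵢ (for i ∈ {1, 2, 3}) be the placements that put person i in their forbidden gallery position. Any j of these fix j positions, leaving (6−j)! ways to fill the rest, and there are C(3,j) ways to pick which j.
By inclusion–exclusion, the number of valid placements is Σ_{j=0}^{3} (−1)^j C(3,j)·(6−j)!.
Computing: 720 − 360 + 72 − 6 = 426.

426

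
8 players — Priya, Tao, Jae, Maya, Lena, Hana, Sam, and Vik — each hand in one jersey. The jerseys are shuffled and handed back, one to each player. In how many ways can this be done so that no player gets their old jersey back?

14833

This is the derangement count D_8: permutations of 8 items with no fixed point.
By inclusion–exclusion this is Σ_{j=0}^{8} (−1)^j C(8,j)·(8−j)!.
Computing: 40320 − 40320 + 20160 − 6720 + 1680 − 336 + 56 − 8 + 1 = 14833.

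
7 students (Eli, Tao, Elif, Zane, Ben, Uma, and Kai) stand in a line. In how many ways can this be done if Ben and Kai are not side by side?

3600

There are 7! = 5040 arrangements in all. If Ben and Kai are adjacent, merging them into one block gives 2·(6)! = 1440 arrangements.
So 5040 − 1440 = 3600 arrangements keep them apart.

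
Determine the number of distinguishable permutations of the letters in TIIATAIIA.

1260

TIIATAIIA has 9 letters with A appearing 3 times, I appearing 4 times, and T appearing twice.
So there are 9! / (4!·3!·2!) = 1260 distinguishable arrangements.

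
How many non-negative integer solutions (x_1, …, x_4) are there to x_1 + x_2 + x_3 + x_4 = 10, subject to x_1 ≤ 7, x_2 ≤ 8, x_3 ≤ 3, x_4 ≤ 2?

Without the upper bounds there are C(13,3) = 286 ways to split 10 among 4 variables.
Subtract solutions that violate a single cap (substitute x_i' = x_i − (cap_i+1)): x_1 ≥ 8 gives C(5,3) = 10; x_2 ≥ 9 gives C(4,3) = 4; x_3 ≥ 4 gives C(9,3) = 84; x_4 ≥ 3 gives C(10,3) = 120. Together 218.
Add back pairs where two caps are both exceeded: 0 + 0 + 0 + 0 + 0 + 20 = 20.
By inclusion–exclusion the count is 286 − 218 + 20 = 88.

88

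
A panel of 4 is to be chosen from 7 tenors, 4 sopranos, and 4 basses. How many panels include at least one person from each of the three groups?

672

With no constraint there are C(15,4) = 1365 possible selections.
Subtract selections that omit an entire group: no tenors → C(8,4) = 70; no sopranos → C(11,4) = 330; no basses → C(11,4) = 330.
Add back selections omitting two groups (i.e. drawn from a single group): C(7,4) + C(4,4) + C(4,4) = 37.
By inclusion–exclusion: 1365 − 730 + 37 = 672.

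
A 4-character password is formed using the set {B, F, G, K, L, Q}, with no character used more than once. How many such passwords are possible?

This is a permutation of 4 out of 6: P(6,4) = 6!/2!.
6 × 5 × 4 × 3 = 360.

360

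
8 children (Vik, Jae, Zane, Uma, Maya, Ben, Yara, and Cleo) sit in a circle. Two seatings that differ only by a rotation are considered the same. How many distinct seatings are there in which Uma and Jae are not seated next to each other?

3600

Without the restriction there are (7)! = 5040 seatings.
Seatings with Uma beside Jae: treat them as a block with 2 internal orders, giving 2 × (6)! = 1440.
Subtracting, 5040 − 1440 = 3600.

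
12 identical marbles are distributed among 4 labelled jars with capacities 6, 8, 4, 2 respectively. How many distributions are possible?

By stars and bars, unrestricted non-negative solutions to x_1+…+x_4 = 12 number C(12+3,3) = 455.
Subtract solutions that violate a single cap (substitute x_i' = x_i − (cap_i+1)): x_1 ≥ 7 gives C(8,3) = 56; x_2 ≥ 9 gives C(6,3) = 20; x_3 ≥ 5 gives C(10,3) = 120; x_4 ≥ 3 gives C(12,3) = 220. Together 416.
Add back pairs where two caps are both exceeded: 0 + 1 + 10 + 0 + 1 + 35 = 47.
By inclusion–exclusion the count is 455 − 416 + 47 = 86.

86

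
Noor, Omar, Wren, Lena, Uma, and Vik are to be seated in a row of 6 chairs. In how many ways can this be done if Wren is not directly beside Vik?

480

Of the 6! = 720 arrangements, those with Wren and Vik adjacent number 2 × 5! = 240 (treat the pair as a block with 2 internal orders).
So 720 − 240 = 480 arrangements keep them apart.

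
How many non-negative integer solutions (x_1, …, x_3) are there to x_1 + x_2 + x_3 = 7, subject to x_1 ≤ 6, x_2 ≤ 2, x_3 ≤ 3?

11

By stars and bars, unrestricted non-negative solutions to x_1+…+x_3 = 7 number C(7+2,2) = 36.
Subtract solutions that violate a single cap (substitute x_i' = x_i − (cap_i+1)): x_1 ≥ 7 gives C(2,2) = 1; x_2 ≥ 3 gives C(6,2) = 15; x_3 ≥ 4 gives C(5,2) = 10. Together 26.
Add back pairs where two caps are both exceeded: 0 + 0 + 1 = 1.
By inclusion–exclusion the count is 36 − 26 + 1 = 11.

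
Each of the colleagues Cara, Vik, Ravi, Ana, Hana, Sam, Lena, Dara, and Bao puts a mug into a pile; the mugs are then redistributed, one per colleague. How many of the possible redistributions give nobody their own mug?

Count assignments avoiding every fixed point. For any j of the 9 colleagues fixed to their own mug, the other 9−j can be arranged in (9−j)! ways.
By inclusion–exclusion this is Σ_{j=0}^{9} (−1)^j C(9,j)·(9−j)!.
Computing: 362880 − 362880 + 181440 − 60480 + 15120 − 3024 + 504 − 72 + 9 − 1 = 133496.

133496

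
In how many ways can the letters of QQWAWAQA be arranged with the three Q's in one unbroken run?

60

Treat the 3 copies of Q as a single block. The multiset to arrange is then {QQQ, A, A, A, W, W}, 6 items in all.
That gives (6)!/(3!·2!) = 60 arrangements.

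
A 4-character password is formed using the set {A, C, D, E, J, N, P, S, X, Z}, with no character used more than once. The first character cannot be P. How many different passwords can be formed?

The first character has 10−1 = 9 choices (anything except P).
The remaining 3 characters are filled from the other 9 symbols without repetition: 9 × 8 × 7 = 504.
Total: 9 × 504 = 4536.

4536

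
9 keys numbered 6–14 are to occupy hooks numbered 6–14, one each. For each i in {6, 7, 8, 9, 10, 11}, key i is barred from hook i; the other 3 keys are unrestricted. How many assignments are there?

183822

Let Aᵢ (for 6 ≤ i ≤ 11) be the placements that put key i in its forbidden hook. Any j of these fix j positions, leaving (9−j)! ways to fill the rest, and there are C(6,j) ways to pick which j.
By inclusion–exclusion, the number of valid placements is Σ_{j=0}^{6} (−1)^j C(6,j)·(9−j)!.
Computing: 362880 − 241920 + 75600 − 14400 + 1800 − 144 + 6 = 183822.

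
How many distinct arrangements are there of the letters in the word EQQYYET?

630

Letter multiplicities in EQQYYET: E×2, Q×2, T×1, Y×2.
The number of distinct arrangements is 7!/(2!·2!·2!) = 5040/8 = 630.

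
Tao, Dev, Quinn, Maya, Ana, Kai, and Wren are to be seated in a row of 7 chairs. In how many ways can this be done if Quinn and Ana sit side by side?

1440

Glue Quinn and Ana into one block (2 internal orders), leaving 6 units to arrange in a row.
That gives 2 × 6! = 2 × 720 = 1440.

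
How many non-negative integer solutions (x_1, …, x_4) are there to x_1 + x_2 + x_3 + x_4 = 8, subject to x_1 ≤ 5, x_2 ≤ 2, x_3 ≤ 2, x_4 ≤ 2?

By stars and bars, unrestricted non-negative solutions to x_1+…+x_4 = 8 number C(8+3,3) = 165.
Subtract solutions that violate a single cap (substitute x_i' = x_i − (cap_i+1)): x_1 ≥ 6 gives C(5,3) = 10; x_2 ≥ 3 gives C(8,3) = 56; x_3 ≥ 3 gives C(8,3) = 56; x_4 ≥ 3 gives C(8,3) = 56. Together 178.
Add back pairs where two caps are both exceeded: 0 + 0 + 0 + 10 + 10 + 10 = 30.
By inclusion–exclusion the count is 165 − 178 + 30 = 17.

17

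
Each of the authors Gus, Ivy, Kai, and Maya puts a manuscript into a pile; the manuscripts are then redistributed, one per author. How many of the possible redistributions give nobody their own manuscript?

9

Let Aᵢ be the assignments in which author i gets their own manuscript. We want the size of the complement of A₁∪…∪A_4.
By inclusion–exclusion this is Σ_{j=0}^{4} (−1)^j C(4,j)·(4−j)!.
Computing: 24 − 24 + 12 − 4 + 1 = 9.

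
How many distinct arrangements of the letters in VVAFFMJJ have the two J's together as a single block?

1260

Treat the 2 copies of J as a single block. The multiset to arrange is then {JJ, A, F, F, M, V, V}, 7 items in all.
That gives (7)!/(2!·2!) = 1260 arrangements.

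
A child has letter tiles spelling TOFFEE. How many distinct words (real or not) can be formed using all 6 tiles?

Letter multiplicities in TOFFEE: E×2, F×2, O×1, T×1.
Dividing 6! = 720 by 2!·2! = 4 for the repeated letters gives 180.

180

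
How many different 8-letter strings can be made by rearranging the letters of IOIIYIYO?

420

Letter multiplicities in IOIIYIYO: I×4, O×2, Y×2.
Dividing 8! = 40320 by 4!·2!·2! = 96 for the repeated letters gives 420.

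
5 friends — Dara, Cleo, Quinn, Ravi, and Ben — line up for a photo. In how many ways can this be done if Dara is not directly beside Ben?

Of the 5! = 120 arrangements, those with Dara and Ben adjacent number 2 × 4! = 48 (treat the pair as a block with 2 internal orders).
Complementary counting: 120 − 48 = 72.

72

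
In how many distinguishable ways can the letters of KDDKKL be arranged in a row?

60

The 6 letters of KDDKKL have repeats: D appearing twice and K appearing 3 times.
Dividing 6! = 720 by 3!·2! = 12 for the repeated letters gives 60.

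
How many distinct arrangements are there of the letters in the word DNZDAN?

The 6 letters of DNZDAN have repeats: D appearing twice and N appearing twice.
The number of distinct arrangements is 6!/(2!·2!) = 720/4 = 180.

180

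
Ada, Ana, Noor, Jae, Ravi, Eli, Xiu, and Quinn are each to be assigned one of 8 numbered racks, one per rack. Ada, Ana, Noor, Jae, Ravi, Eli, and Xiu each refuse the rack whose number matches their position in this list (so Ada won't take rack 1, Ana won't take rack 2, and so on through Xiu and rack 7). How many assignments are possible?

Let Aᵢ (for 1 ≤ i ≤ 7) be the placements that put person i in their forbidden rack. Any j of these fix j positions, leaving (8−j)! ways to fill the rest, and there are C(7,j) ways to pick which j.
By inclusion–exclusion, the number of valid placements is Σ_{j=0}^{7} (−1)^j C(7,j)·(8−j)!.
Computing: 40320 − 35280 + 15120 − 4200 + 840 − 126 + 14 − 1 = 16687.

16687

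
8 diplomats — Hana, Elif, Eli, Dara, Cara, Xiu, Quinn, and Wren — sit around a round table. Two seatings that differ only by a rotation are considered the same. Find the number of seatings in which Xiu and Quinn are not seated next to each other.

3600

All circular seatings of 8 people number (7)! = 5040.
Those with Xiu next to Quinn: fuse the pair into one unit and seat 7 units around a circle — 2·(6)! = 1440.
Subtracting, 5040 − 1440 = 3600.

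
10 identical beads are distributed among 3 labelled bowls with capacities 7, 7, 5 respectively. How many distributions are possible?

39

By stars and bars, unrestricted non-negative solutions to x_1+…+x_3 = 10 number C(10+2,2) = 66.
Subtract solutions that violate a single cap (substitute x_i' = x_i − (cap_i+1)): x_1 ≥ 8 gives C(4,2) = 6; x_2 ≥ 8 gives C(4,2) = 6; x_3 ≥ 6 gives C(6,2) = 15. Together 27.
No two caps can be exceeded simultaneously, so the pair terms are all 0.
By inclusion–exclusion the count is 66 − 27 + 0 = 39.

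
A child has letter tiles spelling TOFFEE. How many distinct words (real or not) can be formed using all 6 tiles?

TOFFEE has 6 letters with E appearing twice and F appearing twice.
The number of distinct arrangements is 6!/(2!·2!) = 720/4 = 180.

180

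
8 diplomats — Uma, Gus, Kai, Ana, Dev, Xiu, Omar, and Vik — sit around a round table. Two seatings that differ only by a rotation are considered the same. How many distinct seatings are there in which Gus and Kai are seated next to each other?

Glue Gus and Kai into a block (2 internal orders). Seating 7 units around a circle gives (6)! arrangements.
So 2 × (6)! = 2 × 720 = 1440.

1440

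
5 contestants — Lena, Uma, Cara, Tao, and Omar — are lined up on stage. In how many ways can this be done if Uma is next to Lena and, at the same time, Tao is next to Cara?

24

Treat {Uma,Lena} as one block (2 orders) and {Tao,Cara} as another (2 orders).
That leaves 3 units to arrange: 2 × 2 × 3! = 4 × 6 = 24.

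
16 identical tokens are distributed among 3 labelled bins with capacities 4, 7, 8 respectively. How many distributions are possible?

10

Without the upper bounds there are C(18,2) = 153 ways to split 16 among 3 bins.
Subtract solutions that violate a single cap (substitute x_i' = x_i − (cap_i+1)): x_1 ≥ 5 gives C(13,2) = 78; x_2 ≥ 8 gives C(10,2) = 45; x_3 ≥ 9 gives C(9,2) = 36. Together 159.
Add back pairs where two caps are both exceeded: 10 + 6 + 0 = 16.
By inclusion–exclusion the count is 153 − 159 + 16 = 10.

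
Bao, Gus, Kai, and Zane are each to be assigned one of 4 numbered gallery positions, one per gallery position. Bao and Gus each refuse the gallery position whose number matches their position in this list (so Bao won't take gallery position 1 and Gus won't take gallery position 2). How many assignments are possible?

Let Aᵢ (for i ∈ {1, 2}) be the placements that put person i in their forbidden gallery position. Any j of these fix j positions, leaving (4−j)! ways to fill the rest, and there are C(2,j) ways to pick which j.
By inclusion–exclusion, the number of valid placements is Σ_{j=0}^{2} (−1)^j C(2,j)·(4−j)!.
Computing: 24 − 12 + 2 = 14.

14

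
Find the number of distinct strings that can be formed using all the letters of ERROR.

Letter multiplicities in ERROR: E×1, O×1, R×3.
The number of distinct arrangements is 5!/(3!) = 120/6 = 20.

20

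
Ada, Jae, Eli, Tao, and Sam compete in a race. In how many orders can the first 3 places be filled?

There are 5 choices for 1st place, 4 for 2nd, and 3 for 3rd.
That gives 5 × 4 × 3 = 60.

60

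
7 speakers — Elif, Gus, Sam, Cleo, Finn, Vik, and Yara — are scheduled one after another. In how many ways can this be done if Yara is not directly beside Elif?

3600

There are 7! = 5040 arrangements in all. If Yara and Elif are adjacent, merging them into one block gives 2·(6)! = 1440 arrangements.
So 5040 − 1440 = 3600 arrangements keep them apart.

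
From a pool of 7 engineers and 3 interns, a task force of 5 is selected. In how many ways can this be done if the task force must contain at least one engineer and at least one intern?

231

With no constraint there are C(10,5) = 252 possible selections.
Subtract selections that omit an entire group: no engineers → C(3,5) = 0; no interns → C(7,5) = 21.
Both groups omitted at once is impossible, so 252 − 21 = 231.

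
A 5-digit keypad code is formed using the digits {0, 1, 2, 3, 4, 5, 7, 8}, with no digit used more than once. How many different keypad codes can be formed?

With no repetition, fill the 5 digits in order: 8 choices, then 7, down to 4.
8 × 7 × 6 × 5 × 4 = 6720.

6720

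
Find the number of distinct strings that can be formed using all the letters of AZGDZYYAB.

45360

AZGDZYYAB has 9 letters with A appearing twice, Y appearing twice, and Z appearing twice.
Dividing 9! = 362880 by 2!·2!·2! = 8 for the repeated letters gives 45360.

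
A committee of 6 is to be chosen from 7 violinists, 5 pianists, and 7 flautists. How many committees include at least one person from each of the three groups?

Total 6-person selections from all 19: C(19,6) = 27132.
Selections missing a whole group: no violinists → C(12,6) = 924; no pianists → C(14,6) = 3003; no flautists → C(12,6) = 924.
Add back selections omitting two groups (i.e. drawn from a single group): C(7,6) + C(5,6) + C(7,6) = 14.
By inclusion–exclusion: 27132 − 4851 + 14 = 22295.

22295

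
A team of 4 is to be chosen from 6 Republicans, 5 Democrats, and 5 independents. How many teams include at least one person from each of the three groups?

With no constraint there are C(16,4) = 1820 possible selections.
Subtract selections that omit an entire group: no Republicans → C(10,4) = 210; no Democrats → C(11,4) = 330; no independents → C(11,4) = 330.
Add back selections omitting two groups (i.e. drawn from a single group): C(6,4) + C(5,4) + C(5,4) = 25.
By inclusion–exclusion: 1820 − 870 + 25 = 975.

975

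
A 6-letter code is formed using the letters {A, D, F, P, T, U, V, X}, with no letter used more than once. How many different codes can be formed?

Choose and order 6 of the 8 symbols: the first letter has 8 options, the next 7, and so on down to 3.
8 × 7 × 6 × 5 × 4 × 3 = 20160.

20160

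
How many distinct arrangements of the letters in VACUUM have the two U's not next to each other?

There are 6!/(2!) = 360 arrangements of VACUUM in total.
Arrangements with the U's together: treat UU as one letter, giving (5)! = 120.
Hence 360 − 120 = 240.

240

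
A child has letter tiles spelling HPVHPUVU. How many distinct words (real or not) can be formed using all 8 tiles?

The 8 letters of HPVHPUVU have repeats: H appearing twice, P appearing twice, U appearing twice, and V appearing twice.
The number of distinct arrangements is 8!/(2!·2!·2!·2!) = 40320/16 = 2520.

2520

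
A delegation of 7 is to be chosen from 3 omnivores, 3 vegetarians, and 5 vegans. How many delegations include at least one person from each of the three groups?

314

Unrestricted: C(11,7) = 330 ways to pick any 7 of the 11.
Selections missing a whole group: no omnivores → C(8,7) = 8; no vegetarians → C(8,7) = 8; no vegans → C(6,7) = 0.
Add back selections omitting two groups (i.e. drawn from a single group): C(3,7) + C(3,7) + C(5,7) = 0.
By inclusion–exclusion: 330 − 16 + 0 = 314.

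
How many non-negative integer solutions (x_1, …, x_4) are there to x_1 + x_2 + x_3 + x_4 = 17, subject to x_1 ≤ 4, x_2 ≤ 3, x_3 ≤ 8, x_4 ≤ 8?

Without the upper bounds there are C(20,3) = 1140 ways to split 17 among 4 variables.
Subtract solutions that violate a single cap (substitute x_i' = x_i − (cap_i+1)): x_1 ≥ 5 gives C(15,3) = 455; x_2 ≥ 4 gives C(16,3) = 560; x_3 ≥ 9 gives C(11,3) = 165; x_4 ≥ 9 gives C(11,3) = 165. Together 1345.
Add back pairs where two caps are both exceeded: 165 + 20 + 20 + 35 + 35 + 0 = 275.
By inclusion–exclusion the count is 1140 − 1345 + 275 = 70.

70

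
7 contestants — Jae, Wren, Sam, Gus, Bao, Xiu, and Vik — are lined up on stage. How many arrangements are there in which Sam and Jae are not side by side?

3600

Of the 7! = 5040 arrangements, those with Sam and Jae adjacent number 2 × 6! = 1440 (treat the pair as a block with 2 internal orders).
Complementary counting: 5040 − 1440 = 3600.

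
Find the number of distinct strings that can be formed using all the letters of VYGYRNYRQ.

VYGYRNYRQ has 9 letters with R appearing twice and Y appearing 3 times.
The number of distinct arrangements is 9!/(3!·2!) = 362880/12 = 30240.

30240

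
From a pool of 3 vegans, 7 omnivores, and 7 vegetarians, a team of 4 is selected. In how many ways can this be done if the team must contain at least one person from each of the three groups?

1029

Unrestricted: C(17,4) = 2380 ways to pick any 4 of the 17.
Selections missing a whole group: no vegans → C(14,4) = 1001; no omnivores → C(10,4) = 210; no vegetarians → C(10,4) = 210.
Add back selections omitting two groups (i.e. drawn from a single group): C(3,4) + C(7,4) + C(7,4) = 70.
By inclusion–exclusion: 2380 − 1421 + 70 = 1029.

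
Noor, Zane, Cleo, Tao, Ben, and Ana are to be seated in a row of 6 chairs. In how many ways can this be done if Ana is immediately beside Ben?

240

Glue Ana and Ben into one block (2 internal orders), leaving 5 units to arrange in a row.
That gives 2 × 5! = 2 × 120 = 240.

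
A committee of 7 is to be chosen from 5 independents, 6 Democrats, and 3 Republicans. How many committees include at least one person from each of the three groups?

Unrestricted: C(14,7) = 3432 ways to pick any 7 of the 14.
Subtract selections that omit an entire group: no independents → C(9,7) = 36; no Democrats → C(8,7) = 8; no Republicans → C(11,7) = 330.
Add back selections omitting two groups (i.e. drawn from a single group): C(5,7) + C(6,7) + C(3,7) = 0.
By inclusion–exclusion: 3432 − 374 + 0 = 3058.

3058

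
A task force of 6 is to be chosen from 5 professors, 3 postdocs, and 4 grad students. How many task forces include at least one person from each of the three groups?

Total 6-person selections from all 12: C(12,6) = 924.
Selections missing a whole group: no professors → C(7,6) = 7; no postdocs → C(9,6) = 84; no grad students → C(8,6) = 28.
Add back selections omitting two groups (i.e. drawn from a single group): C(5,6) + C(3,6) + C(4,6) = 0.
By inclusion–exclusion: 924 − 119 + 0 = 805.

805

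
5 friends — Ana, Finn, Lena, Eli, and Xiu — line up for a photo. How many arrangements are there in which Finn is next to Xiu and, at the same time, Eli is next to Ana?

24

Treat {Finn,Xiu} as one block (2 orders) and {Eli,Ana} as another (2 orders).
That leaves 3 units to arrange: 2 × 2 × 3! = 4 × 6 = 24.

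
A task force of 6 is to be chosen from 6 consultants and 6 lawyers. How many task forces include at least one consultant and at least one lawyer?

With no constraint there are C(12,6) = 924 possible selections.
Subtract selections that omit an entire group: no consultants → C(6,6) = 1; no lawyers → C(6,6) = 1.
Both groups omitted at once is impossible, so 924 − 2 = 922.

922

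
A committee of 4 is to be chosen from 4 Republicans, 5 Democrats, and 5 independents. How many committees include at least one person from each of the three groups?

Unrestricted: C(14,4) = 1001 ways to pick any 4 of the 14.
Subtract selections that omit an entire group: no Republicans → C(10,4) = 210; no Democrats → C(9,4) = 126; no independents → C(9,4) = 126.
Add back selections omitting two groups (i.e. drawn from a single group): C(4,4) + C(5,4) + C(5,4) = 11.
By inclusion–exclusion: 1001 − 462 + 11 = 550.

550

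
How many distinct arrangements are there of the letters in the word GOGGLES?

Letter multiplicities in GOGGLES: E×1, G×3, L×1, O×1, S×1.
The number of distinct arrangements is 7!/(3!) = 5040/6 = 840.

840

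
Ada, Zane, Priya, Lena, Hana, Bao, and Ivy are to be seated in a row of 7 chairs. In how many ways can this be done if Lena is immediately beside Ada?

Place the 5 others and the Lena-Ada pair as 6 objects in a line; the pair has 2 internal arrangements.
So the count is 2·(6)! = 1440.

1440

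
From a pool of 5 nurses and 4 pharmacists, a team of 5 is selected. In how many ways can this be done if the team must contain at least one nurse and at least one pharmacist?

With no constraint there are C(9,5) = 126 possible selections.
Subtract selections that omit an entire group: no nurses → C(4,5) = 0; no pharmacists → C(5,5) = 1.
Both groups omitted at once is impossible, so 126 − 1 = 125.

125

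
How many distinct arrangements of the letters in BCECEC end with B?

10

Fix B in the last position and arrange the remaining 5 letters.
Those 5 letters have C appearing 3 times and E appearing twice, giving (5)!/(3!·2!) = 10.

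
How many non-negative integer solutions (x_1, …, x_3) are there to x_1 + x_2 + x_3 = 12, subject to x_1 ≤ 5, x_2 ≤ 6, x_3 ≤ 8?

32

By stars and bars, unrestricted non-negative solutions to x_1+…+x_3 = 12 number C(12+2,2) = 91.
Subtract solutions that violate a single cap (substitute x_i' = x_i − (cap_i+1)): x_1 ≥ 6 gives C(8,2) = 28; x_2 ≥ 7 gives C(7,2) = 21; x_3 ≥ 9 gives C(5,2) = 10. Together 59.
No two caps can be exceeded simultaneously, so the pair terms are all 0.
By inclusion–exclusion the count is 91 − 59 + 0 = 32.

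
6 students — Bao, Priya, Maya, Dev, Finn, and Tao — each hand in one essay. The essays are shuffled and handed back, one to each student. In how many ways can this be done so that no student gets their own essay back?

Let Aᵢ be the assignments in which student i gets their own essay. We want the size of the complement of A₁∪…∪A_6.
By inclusion–exclusion this is Σ_{j=0}^{6} (−1)^j C(6,j)·(6−j)!.
Computing: 720 − 720 + 360 − 120 + 30 − 6 + 1 = 265.

265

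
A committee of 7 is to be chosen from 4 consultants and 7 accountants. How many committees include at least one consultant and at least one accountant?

Unrestricted: C(11,7) = 330 ways to pick any 7 of the 11.
Selections missing a whole group: no consultants → C(7,7) = 1; no accountants → C(4,7) = 0.
Both groups omitted at once is impossible, so 330 − 1 = 329.

329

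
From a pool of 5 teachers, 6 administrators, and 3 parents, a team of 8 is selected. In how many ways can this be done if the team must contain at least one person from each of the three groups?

2828

With no constraint there are C(14,8) = 3003 possible selections.
Subtract selections that omit an entire group: no teachers → C(9,8) = 9; no administrators → C(8,8) = 1; no parents → C(11,8) = 165.
Add back selections omitting two groups (i.e. drawn from a single group): C(5,8) + C(6,8) + C(3,8) = 0.
By inclusion–exclusion: 3003 − 175 + 0 = 2828.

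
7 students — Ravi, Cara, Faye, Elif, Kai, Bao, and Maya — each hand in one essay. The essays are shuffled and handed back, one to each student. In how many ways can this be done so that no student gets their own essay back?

Count assignments avoiding every fixed point. For any j of the 7 students fixed to their own essay, the other 7−j can be arranged in (7−j)! ways.
By inclusion–exclusion this is Σ_{j=0}^{7} (−1)^j C(7,j)·(7−j)!.
Computing: 5040 − 5040 + 2520 − 840 + 210 − 42 + 7 − 1 = 1854.

1854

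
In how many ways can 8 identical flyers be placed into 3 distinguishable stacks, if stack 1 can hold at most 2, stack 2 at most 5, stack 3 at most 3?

By stars and bars, unrestricted non-negative solutions to x_1+…+x_3 = 8 number C(8+2,2) = 45.
Subtract solutions that violate a single cap (substitute x_i' = x_i − (cap_i+1)): x_1 ≥ 3 gives C(7,2) = 21; x_2 ≥ 6 gives C(4,2) = 6; x_3 ≥ 4 gives C(6,2) = 15. Together 42.
Add back pairs where two caps are both exceeded: 0 + 3 + 0 = 3.
By inclusion–exclusion the count is 45 − 42 + 3 = 6.

6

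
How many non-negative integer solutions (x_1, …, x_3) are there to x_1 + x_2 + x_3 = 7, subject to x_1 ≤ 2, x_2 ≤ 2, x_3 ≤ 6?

By stars and bars, unrestricted non-negative solutions to x_1+…+x_3 = 7 number C(7+2,2) = 36.
Subtract solutions that violate a single cap (substitute x_i' = x_i − (cap_i+1)): x_1 ≥ 3 gives C(6,2) = 15; x_2 ≥ 3 gives C(6,2) = 15; x_3 ≥ 7 gives C(2,2) = 1. Together 31.
Add back pairs where two caps are both exceeded: 3 + 0 + 0 = 3.
By inclusion–exclusion the count is 36 − 31 + 3 = 8.

8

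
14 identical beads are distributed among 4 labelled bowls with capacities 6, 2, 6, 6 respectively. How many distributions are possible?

By stars and bars, unrestricted non-negative solutions to x_1+…+x_4 = 14 number C(14+3,3) = 680.
Subtract solutions that violate a single cap (substitute x_i' = x_i − (cap_i+1)): x_1 ≥ 7 gives C(10,3) = 120; x_2 ≥ 3 gives C(14,3) = 364; x_3 ≥ 7 gives C(10,3) = 120; x_4 ≥ 7 gives C(10,3) = 120. Together 724.
Add back pairs where two caps are both exceeded: 35 + 1 + 1 + 35 + 35 + 1 = 108.
By inclusion–exclusion the count is 680 − 724 + 108 = 64.

64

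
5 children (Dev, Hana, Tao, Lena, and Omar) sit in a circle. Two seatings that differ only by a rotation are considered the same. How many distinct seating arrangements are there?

Fix one person's seat to break rotational symmetry; the remaining 4 people can be arranged in (4)! = 24 ways.

24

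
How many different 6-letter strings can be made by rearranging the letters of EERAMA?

180

Letter multiplicities in EERAMA: A×2, E×2, M×1, R×1.
The number of distinct arrangements is 6!/(2!·2!) = 720/4 = 180.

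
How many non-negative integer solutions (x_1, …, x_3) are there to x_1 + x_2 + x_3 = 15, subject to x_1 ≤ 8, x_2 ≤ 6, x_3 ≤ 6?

Ignoring the caps, the number of non-negative solutions to x_1+…+x_3 = 15 is C(17,2) = 136.
Subtract solutions that violate a single cap (substitute x_i' = x_i − (cap_i+1)): x_1 ≥ 9 gives C(8,2) = 28; x_2 ≥ 7 gives C(10,2) = 45; x_3 ≥ 7 gives C(10,2) = 45. Together 118.
Add back pairs where two caps are both exceeded: 0 + 0 + 3 = 3.
By inclusion–exclusion the count is 136 − 118 + 3 = 21.

21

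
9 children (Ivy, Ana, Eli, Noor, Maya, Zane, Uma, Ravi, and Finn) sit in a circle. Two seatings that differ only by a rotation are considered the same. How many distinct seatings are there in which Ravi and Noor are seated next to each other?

10080

Glue Ravi and Noor into a block (2 internal orders). Seating 8 units around a circle gives (7)! arrangements.
So 2 × (7)! = 2 × 5040 = 10080.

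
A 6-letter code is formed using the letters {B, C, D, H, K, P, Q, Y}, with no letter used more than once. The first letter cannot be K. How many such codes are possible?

17640

The first letter has 8−1 = 7 choices (anything except K).
The remaining 5 letters are filled from the other 7 symbols without repetition: 7 × 6 × 5 × 4 × 3 = 2520.
Total: 7 × 2520 = 17640.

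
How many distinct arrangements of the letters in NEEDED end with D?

Fix D in the last position and arrange the remaining 5 letters.
Those 5 letters have E appearing 3 times, giving (5)!/(3!) = 20.

20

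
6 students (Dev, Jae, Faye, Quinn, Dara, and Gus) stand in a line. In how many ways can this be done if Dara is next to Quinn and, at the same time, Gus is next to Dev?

Treat {Dara,Quinn} as one block (2 orders) and {Gus,Dev} as another (2 orders).
That leaves 4 units to arrange: 2 × 2 × 4! = 4 × 24 = 96.

96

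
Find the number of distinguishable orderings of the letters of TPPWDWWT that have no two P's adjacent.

There are 8!/(3!·2!·2!) = 1680 arrangements of TPPWDWWT in total.
If the two P's are adjacent, glue them into one block, leaving 7 items to arrange: (7)!/(3!·2!) = 420 ways.
Subtracting, 1680 − 420 = 1260 arrangements keep the P's apart.

1260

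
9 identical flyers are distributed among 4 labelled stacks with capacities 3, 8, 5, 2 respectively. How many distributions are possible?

70

Ignoring the caps, the number of non-negative solutions to x_1+…+x_4 = 9 is C(12,3) = 220.
Subtract solutions that violate a single cap (substitute x_i' = x_i − (cap_i+1)): x_1 ≥ 4 gives C(8,3) = 56; x_2 ≥ 9 gives C(3,3) = 1; x_3 ≥ 6 gives C(6,3) = 20; x_4 ≥ 3 gives C(9,3) = 84. Together 161.
Add back pairs where two caps are both exceeded: 0 + 0 + 10 + 0 + 0 + 1 = 11.
By inclusion–exclusion the count is 220 − 161 + 11 = 70.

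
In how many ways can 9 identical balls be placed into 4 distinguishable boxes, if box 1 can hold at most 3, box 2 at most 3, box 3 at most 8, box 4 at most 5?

Without the upper bounds there are C(12,3) = 220 ways to split 9 among 4 boxes.
Subtract solutions that violate a single cap (substitute x_i' = x_i − (cap_i+1)): x_1 ≥ 4 gives C(8,3) = 56; x_2 ≥ 4 gives C(8,3) = 56; x_3 ≥ 9 gives C(3,3) = 1; x_4 ≥ 6 gives C(6,3) = 20. Together 133.
Add back pairs where two caps are both exceeded: 4 + 0 + 0 + 0 + 0 + 0 = 4.
By inclusion–exclusion the count is 220 − 133 + 4 = 91.

91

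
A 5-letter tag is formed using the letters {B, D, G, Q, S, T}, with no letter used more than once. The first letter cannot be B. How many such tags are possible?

600

The first letter has 6−1 = 5 choices (anything except B).
The remaining 4 letters are filled from the other 5 symbols without repetition: 5 × 4 × 3 × 2 = 120.
Total: 5 × 120 = 600.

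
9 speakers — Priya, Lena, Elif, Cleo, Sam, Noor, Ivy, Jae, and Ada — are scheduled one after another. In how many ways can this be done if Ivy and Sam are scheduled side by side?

Place the 7 others and the Ivy-Sam pair as 8 objects in a line; the pair has 2 internal arrangements.
So the count is 2·(8)! = 80640.

80640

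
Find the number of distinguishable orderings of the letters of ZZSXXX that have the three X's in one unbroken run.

12

Treat the 3 copies of X as a single block. The multiset to arrange is then {XXX, S, Z, Z}, 4 items in all.
That gives (4)!/(2!) = 12 arrangements.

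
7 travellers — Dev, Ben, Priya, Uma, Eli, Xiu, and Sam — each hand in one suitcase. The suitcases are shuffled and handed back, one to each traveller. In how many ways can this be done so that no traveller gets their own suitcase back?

Let Aᵢ be the assignments in which traveller i gets their own suitcase. We want the size of the complement of A₁∪…∪A_7.
By inclusion–exclusion this is Σ_{j=0}^{7} (−1)^j C(7,j)·(7−j)!.
Computing: 5040 − 5040 + 2520 − 840 + 210 − 42 + 7 − 1 = 1854.

1854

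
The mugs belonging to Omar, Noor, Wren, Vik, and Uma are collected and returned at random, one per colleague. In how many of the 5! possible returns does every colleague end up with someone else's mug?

Let Aᵢ be the assignments in which colleague i gets their own mug. We want the size of the complement of A₁∪…∪A_5.
By inclusion–exclusion this is Σ_{j=0}^{5} (−1)^j C(5,j)·(5−j)!.
Computing: 120 − 120 + 60 − 20 + 5 − 1 = 44.

44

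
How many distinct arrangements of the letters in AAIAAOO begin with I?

15

With the first slot taken by I, it remains to arrange the other 6 letters (AAAAOO).
Those 6 letters have A appearing 4 times and O appearing twice, giving (6)!/(4!·2!) = 15.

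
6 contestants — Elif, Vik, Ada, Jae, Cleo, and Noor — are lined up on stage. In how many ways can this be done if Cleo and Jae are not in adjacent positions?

Of the 6! = 720 arrangements, those with Cleo and Jae adjacent number 2 × 5! = 240 (treat the pair as a block with 2 internal orders).
So 720 − 240 = 480 arrangements keep them apart.

480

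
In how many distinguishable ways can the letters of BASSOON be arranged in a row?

BASSOON has 7 letters with O appearing twice and S appearing twice.
The number of distinct arrangements is 7!/(2!·2!) = 5040/4 = 1260.

1260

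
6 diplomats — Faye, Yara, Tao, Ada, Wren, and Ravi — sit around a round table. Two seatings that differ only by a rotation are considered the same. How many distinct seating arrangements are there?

Around a circle, 6 distinct people have 6!/6 = (5)! = 120 rotationally distinct seatings.

120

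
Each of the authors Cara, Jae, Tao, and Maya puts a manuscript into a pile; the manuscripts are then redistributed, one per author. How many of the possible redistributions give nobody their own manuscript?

9

Count assignments avoiding every fixed point. For any j of the 4 authors fixed to their own manuscript, the other 4−j can be arranged in (4−j)! ways.
By inclusion–exclusion this is Σ_{j=0}^{4} (−1)^j C(4,j)·(4−j)!.
Computing: 24 − 24 + 12 − 4 + 1 = 9.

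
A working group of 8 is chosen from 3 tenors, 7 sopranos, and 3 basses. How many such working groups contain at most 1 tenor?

405

Split by how many tenors are chosen (0 through 1).
Sum: C(3,0)·C(10,8) + C(3,1)·C(10,7) = 45 + 360 = 405.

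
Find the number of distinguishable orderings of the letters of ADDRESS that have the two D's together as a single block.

360

Treat the 2 copies of D as a single block. The multiset to arrange is then {DD, A, E, R, S, S}, 6 items in all.
That gives (6)!/(2!) = 360 arrangements.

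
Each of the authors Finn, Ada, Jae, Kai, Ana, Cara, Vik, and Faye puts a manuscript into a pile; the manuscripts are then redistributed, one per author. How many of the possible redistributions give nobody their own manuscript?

14833

This is the derangement count D_8: permutations of 8 items with no fixed point.
By inclusion–exclusion this is Σ_{j=0}^{8} (−1)^j C(8,j)·(8−j)!.
Computing: 40320 − 40320 + 20160 − 6720 + 1680 − 336 + 56 − 8 + 1 = 14833.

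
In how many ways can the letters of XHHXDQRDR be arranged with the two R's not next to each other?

17640

Total arrangements of XHHXDQRDR: 9!/(2!·2!·2!·2!) = 22680.
Arrangements with the R's together: treat RR as one letter, giving (8)!/(2!·2!·2!) = 5040.
Hence 22680 − 5040 = 17640.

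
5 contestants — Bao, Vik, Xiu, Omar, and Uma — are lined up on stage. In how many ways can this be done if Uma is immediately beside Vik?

48

Place the 3 others and the Uma-Vik pair as 4 objects in a line; the pair has 2 internal arrangements.
That gives 2 × 4! = 2 × 24 = 48.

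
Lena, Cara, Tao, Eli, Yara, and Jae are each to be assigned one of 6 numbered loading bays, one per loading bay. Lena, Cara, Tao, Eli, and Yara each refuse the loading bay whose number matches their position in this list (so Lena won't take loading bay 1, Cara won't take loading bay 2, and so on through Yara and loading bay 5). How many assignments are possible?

Let Aᵢ (for 1 ≤ i ≤ 5) be the placements that put person i in their forbidden loading bay. Any j of these fix j positions, leaving (6−j)! ways to fill the rest, and there are C(5,j) ways to pick which j.
By inclusion–exclusion, the number of valid placements is Σ_{j=0}^{5} (−1)^j C(5,j)·(6−j)!.
Computing: 720 − 600 + 240 − 60 + 10 − 1 = 309.

309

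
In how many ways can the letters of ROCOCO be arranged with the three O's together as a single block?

12

Treat the 3 copies of O as a single block. The multiset to arrange is then {OOO, C, C, R}, 4 items in all.
That gives (4)!/(2!) = 12 arrangements.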